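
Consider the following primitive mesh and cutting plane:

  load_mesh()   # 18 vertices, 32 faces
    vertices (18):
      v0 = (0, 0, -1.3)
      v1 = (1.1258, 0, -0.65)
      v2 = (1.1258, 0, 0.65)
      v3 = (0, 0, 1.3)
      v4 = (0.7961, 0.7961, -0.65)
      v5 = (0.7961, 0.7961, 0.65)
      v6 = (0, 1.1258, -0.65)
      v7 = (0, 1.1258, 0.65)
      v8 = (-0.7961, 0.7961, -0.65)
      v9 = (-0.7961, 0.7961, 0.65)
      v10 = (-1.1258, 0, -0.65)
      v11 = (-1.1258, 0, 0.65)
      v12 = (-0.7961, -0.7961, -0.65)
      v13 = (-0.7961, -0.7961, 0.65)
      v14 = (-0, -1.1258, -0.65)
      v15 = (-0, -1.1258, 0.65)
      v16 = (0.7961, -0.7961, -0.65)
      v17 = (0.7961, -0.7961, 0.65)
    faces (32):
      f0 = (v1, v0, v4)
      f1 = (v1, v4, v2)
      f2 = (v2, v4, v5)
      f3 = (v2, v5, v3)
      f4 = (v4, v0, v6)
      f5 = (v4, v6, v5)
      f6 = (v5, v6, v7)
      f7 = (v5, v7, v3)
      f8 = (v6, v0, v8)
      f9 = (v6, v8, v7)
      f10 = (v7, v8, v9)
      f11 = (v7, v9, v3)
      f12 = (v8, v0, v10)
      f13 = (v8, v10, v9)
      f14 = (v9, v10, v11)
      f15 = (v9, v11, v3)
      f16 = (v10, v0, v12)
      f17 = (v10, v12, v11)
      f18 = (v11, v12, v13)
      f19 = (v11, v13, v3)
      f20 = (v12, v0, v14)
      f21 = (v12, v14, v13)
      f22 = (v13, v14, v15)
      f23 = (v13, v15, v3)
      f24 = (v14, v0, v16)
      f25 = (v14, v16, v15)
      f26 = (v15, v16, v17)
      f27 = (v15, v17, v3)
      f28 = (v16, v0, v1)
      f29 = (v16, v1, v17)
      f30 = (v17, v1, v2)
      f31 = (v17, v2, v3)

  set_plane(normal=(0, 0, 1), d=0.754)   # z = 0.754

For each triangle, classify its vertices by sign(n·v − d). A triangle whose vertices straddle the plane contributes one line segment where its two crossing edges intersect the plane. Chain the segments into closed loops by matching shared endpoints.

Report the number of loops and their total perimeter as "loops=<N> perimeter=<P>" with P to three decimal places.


loops=1 perimeter=5.790

Straddling triangles (8 of 32):
  (v2,v5,v3) [--+] → (0.668724, 0.668724, 0.754)–(0.945672, 0, 0.754)  len=0.7238
  (v5,v7,v3) [--+] → (0, 0.945672, 0.754)–(0.668724, 0.668724, 0.754)  len=0.7238
  (v7,v9,v3) [--+] → (-0.668724, 0.668724, 0.754)–(0, 0.945672, 0.754)  len=0.7238
  (v9,v11,v3) [--+] → (-0.945672, 0, 0.754)–(-0.668724, 0.668724, 0.754)  len=0.7238
  (v11,v13,v3) [--+] → (-0.668724, -0.668724, 0.754)–(-0.945672, 0, 0.754)  len=0.7238
  (v13,v15,v3) [--+] → (0, -0.945672, 0.754)–(-0.668724, -0.668724, 0.754)  len=0.7238
  (v15,v17,v3) [--+] → (0.668724, -0.668724, 0.754)–(0, -0.945672, 0.754)  len=0.7238
  (v17,v2,v3) [--+] → (0.945672, 0, 0.754)–(0.668724, -0.668724, 0.754)  len=0.7238

Chained into 1 loop(s):
  loop 1: 8 segments, perimeter = 5.7904
Total perimeter = 5.790


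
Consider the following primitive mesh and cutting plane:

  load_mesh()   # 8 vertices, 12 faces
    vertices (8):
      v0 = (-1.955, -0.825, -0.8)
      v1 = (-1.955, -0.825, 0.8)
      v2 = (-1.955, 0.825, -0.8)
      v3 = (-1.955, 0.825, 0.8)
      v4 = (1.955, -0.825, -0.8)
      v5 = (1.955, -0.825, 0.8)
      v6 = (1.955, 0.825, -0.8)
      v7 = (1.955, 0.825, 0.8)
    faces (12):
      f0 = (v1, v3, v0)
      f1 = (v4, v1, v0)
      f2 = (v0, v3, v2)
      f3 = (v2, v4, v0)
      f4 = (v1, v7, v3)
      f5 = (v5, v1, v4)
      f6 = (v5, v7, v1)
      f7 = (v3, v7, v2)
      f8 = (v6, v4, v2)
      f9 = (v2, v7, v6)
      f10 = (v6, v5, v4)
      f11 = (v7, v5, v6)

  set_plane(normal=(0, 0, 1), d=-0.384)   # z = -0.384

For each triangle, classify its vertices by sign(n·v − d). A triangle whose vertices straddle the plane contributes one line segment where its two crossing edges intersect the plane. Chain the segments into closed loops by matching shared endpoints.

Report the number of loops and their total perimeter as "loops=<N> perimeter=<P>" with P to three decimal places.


loops=1 perimeter=11.120

Straddling triangles (8 of 12):
  (v1,v3,v0) [++-] → (-1.955, -0.396, -0.384)–(-1.955, -0.825, -0.384)  len=0.4290
  (v4,v1,v0) [-+-] → (0.9384, -0.825, -0.384)–(-1.955, -0.825, -0.384)  len=2.8934
  (v0,v3,v2) [-+-] → (-1.955, -0.396, -0.384)–(-1.955, 0.825, -0.384)  len=1.2210
  (v5,v1,v4) [++-] → (0.9384, -0.825, -0.384)–(1.955, -0.825, -0.384)  len=1.0166
  (v3,v7,v2) [++-] → (-0.9384, 0.825, -0.384)–(-1.955, 0.825, -0.384)  len=1.0166
  (v2,v7,v6) [-+-] → (-0.9384, 0.825, -0.384)–(1.955, 0.825, -0.384)  len=2.8934
  (v6,v5,v4) [-+-] → (1.955, 0.396, -0.384)–(1.955, -0.825, -0.384)  len=1.2210
  (v7,v5,v6) [++-] → (1.955, 0.396, -0.384)–(1.955, 0.825, -0.384)  len=0.4290

Chained into 1 loop(s):
  loop 1: 8 segments, perimeter = 11.1200
Total perimeter = 11.120


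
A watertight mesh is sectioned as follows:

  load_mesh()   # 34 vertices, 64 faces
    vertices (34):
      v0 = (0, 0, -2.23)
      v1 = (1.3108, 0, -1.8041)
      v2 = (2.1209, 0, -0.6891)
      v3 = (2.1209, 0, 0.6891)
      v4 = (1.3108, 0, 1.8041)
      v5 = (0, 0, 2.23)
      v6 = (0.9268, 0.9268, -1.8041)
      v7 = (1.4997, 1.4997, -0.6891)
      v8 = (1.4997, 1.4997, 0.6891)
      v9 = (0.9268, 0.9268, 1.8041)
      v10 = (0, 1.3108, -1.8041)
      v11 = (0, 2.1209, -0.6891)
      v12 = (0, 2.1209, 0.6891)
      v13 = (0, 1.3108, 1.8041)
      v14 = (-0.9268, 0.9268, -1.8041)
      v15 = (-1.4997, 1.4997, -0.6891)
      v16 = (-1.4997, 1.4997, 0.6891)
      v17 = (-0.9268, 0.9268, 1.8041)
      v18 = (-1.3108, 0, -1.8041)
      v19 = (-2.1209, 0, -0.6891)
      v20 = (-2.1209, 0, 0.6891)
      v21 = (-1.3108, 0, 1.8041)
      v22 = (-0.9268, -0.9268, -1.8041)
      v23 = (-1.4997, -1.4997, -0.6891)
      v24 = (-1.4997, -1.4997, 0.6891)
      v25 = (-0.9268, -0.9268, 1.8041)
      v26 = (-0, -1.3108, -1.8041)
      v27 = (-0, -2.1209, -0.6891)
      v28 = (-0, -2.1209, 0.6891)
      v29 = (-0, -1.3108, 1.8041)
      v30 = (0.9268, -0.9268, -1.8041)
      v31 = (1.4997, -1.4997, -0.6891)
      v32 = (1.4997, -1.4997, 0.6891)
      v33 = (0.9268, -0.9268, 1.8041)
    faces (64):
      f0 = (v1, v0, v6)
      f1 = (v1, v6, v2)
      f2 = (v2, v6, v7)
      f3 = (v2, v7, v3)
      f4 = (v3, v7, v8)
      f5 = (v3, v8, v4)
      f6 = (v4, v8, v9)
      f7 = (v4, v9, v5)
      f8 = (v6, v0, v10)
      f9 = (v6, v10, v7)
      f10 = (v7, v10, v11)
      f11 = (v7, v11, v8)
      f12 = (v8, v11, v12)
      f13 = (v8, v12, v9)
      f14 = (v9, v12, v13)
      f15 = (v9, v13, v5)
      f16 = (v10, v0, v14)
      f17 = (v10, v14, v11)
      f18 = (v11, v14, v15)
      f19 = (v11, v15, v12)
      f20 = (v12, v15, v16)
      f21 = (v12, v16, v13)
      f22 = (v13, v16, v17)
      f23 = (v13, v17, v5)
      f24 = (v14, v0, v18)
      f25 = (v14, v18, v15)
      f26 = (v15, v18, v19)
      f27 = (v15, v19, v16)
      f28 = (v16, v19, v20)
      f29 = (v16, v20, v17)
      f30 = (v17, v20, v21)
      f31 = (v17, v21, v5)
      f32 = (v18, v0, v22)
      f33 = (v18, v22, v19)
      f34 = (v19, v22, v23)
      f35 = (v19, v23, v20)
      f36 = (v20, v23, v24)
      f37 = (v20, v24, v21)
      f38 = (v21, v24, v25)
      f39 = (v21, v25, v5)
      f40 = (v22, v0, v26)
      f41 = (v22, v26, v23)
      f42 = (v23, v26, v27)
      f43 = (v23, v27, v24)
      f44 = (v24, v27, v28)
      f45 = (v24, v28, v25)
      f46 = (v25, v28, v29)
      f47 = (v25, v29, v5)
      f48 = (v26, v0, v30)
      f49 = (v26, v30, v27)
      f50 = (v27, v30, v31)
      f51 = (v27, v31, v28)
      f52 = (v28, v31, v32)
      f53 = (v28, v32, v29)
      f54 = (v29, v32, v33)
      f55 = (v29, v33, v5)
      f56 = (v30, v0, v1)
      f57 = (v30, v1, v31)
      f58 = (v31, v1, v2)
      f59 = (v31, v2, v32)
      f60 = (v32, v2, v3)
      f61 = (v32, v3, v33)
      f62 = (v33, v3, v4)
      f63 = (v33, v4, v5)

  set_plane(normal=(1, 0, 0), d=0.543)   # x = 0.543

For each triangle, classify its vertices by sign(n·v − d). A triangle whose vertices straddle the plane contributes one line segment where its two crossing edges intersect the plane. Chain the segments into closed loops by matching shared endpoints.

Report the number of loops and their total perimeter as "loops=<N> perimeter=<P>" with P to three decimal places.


loops=1 perimeter=12.744

Straddling triangles (20 of 64):
  (v1,v0,v6) [+-+] → (0.543, 0, -2.05357)–(0.543, 0.543, -1.98047)  len=0.5479
  (v4,v9,v5) [++-] → (0.543, 0.543, 1.98047)–(0.543, 0, 2.05357)  len=0.5479
  (v6,v0,v10) [+--] → (0.543, 0.543, -1.98047)–(0.543, 1.08582, -1.8041)  len=0.5708
  (v6,v10,v7) [+-+] → (0.543, 1.08582, -1.8041)–(0.543, 1.3792, -1.40039)  len=0.4991
  (v7,v10,v11) [+--] → (0.543, 1.3792, -1.40039)–(0.543, 1.89598, -0.6891)  len=0.8792
  (v7,v11,v8) [+-+] → (0.543, 1.89598, -0.6891)–(0.543, 1.89598, -0.190092)  len=0.4990
  (v8,v11,v12) [+--] → (0.543, 1.89598, -0.190092)–(0.543, 1.89598, 0.6891)  len=0.8792
  (v8,v12,v9) [+-+] → (0.543, 1.89598, 0.6891)–(0.543, 1.42129, 1.34236)  len=0.8075
  (v9,v12,v13) [+--] → (0.543, 1.42129, 1.34236)–(0.543, 1.08582, 1.8041)  len=0.5707
  (v9,v13,v5) [+--] → (0.543, 1.08582, 1.8041)–(0.543, 0.543, 1.98047)  len=0.5708
  (v26,v0,v30) [--+] → (0.543, -0.543, -1.98047)–(0.543, -1.08582, -1.8041)  len=0.5708
  (v26,v30,v27) [-+-] → (0.543, -1.08582, -1.8041)–(0.543, -1.42129, -1.34236)  len=0.5707
  (v27,v30,v31) [-++] → (0.543, -1.42129, -1.34236)–(0.543, -1.89598, -0.6891)  len=0.8075
  (v27,v31,v28) [-+-] → (0.543, -1.89598, -0.6891)–(0.543, -1.89598, 0.190092)  len=0.8792
  (v28,v31,v32) [-++] → (0.543, -1.89598, 0.190092)–(0.543, -1.89598, 0.6891)  len=0.4990
  (v28,v32,v29) [-+-] → (0.543, -1.89598, 0.6891)–(0.543, -1.3792, 1.40039)  len=0.8792
  (v29,v32,v33) [-++] → (0.543, -1.3792, 1.40039)–(0.543, -1.08582, 1.8041)  len=0.4991
  (v29,v33,v5) [-+-] → (0.543, -1.08582, 1.8041)–(0.543, -0.543, 1.98047)  len=0.5708
  (v30,v0,v1) [+-+] → (0.543, -0.543, -1.98047)–(0.543, 0, -2.05357)  len=0.5479
  (v33,v4,v5) [++-] → (0.543, 0, 2.05357)–(0.543, -0.543, 1.98047)  len=0.5479

Chained into 1 loop(s):
  loop 1: 20 segments, perimeter = 12.7440
Total perimeter = 12.744


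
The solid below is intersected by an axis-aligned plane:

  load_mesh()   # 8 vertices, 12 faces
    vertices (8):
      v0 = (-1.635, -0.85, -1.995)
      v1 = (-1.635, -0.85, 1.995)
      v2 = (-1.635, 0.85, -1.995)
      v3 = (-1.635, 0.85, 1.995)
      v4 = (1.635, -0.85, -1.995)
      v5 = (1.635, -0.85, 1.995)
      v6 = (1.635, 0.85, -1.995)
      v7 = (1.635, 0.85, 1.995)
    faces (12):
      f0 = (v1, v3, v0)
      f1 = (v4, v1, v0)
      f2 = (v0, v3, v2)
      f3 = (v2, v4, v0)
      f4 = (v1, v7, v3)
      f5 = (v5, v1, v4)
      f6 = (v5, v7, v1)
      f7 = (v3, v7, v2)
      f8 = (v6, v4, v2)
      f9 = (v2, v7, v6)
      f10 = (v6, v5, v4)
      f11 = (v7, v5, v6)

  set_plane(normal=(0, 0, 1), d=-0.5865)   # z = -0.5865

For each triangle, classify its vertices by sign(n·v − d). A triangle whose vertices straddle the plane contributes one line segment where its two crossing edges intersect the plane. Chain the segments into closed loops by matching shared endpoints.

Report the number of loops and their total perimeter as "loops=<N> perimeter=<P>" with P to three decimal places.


Straddling triangles (8 of 12):
  (v1,v3,v0) [++-] → (-1.635, -0.249887, -0.5865)–(-1.635, -0.85, -0.5865)  len=0.6001
  (v4,v1,v0) [-+-] → (0.480665, -0.85, -0.5865)–(-1.635, -0.85, -0.5865)  len=2.1157
  (v0,v3,v2) [-+-] → (-1.635, -0.249887, -0.5865)–(-1.635, 0.85, -0.5865)  len=1.0999
  (v5,v1,v4) [++-] → (0.480665, -0.85, -0.5865)–(1.635, -0.85, -0.5865)  len=1.1543
  (v3,v7,v2) [++-] → (-0.480665, 0.85, -0.5865)–(-1.635, 0.85, -0.5865)  len=1.1543
  (v2,v7,v6) [-+-] → (-0.480665, 0.85, -0.5865)–(1.635, 0.85, -0.5865)  len=2.1157
  (v6,v5,v4) [-+-] → (1.635, 0.249887, -0.5865)–(1.635, -0.85, -0.5865)  len=1.0999
  (v7,v5,v6) [++-] → (1.635, 0.249887, -0.5865)–(1.635, 0.85, -0.5865)  len=0.6001

Chained into 1 loop(s):
  loop 1: 8 segments, perimeter = 9.9400
Total perimeter = 9.940

loops=1 perimeter=9.940


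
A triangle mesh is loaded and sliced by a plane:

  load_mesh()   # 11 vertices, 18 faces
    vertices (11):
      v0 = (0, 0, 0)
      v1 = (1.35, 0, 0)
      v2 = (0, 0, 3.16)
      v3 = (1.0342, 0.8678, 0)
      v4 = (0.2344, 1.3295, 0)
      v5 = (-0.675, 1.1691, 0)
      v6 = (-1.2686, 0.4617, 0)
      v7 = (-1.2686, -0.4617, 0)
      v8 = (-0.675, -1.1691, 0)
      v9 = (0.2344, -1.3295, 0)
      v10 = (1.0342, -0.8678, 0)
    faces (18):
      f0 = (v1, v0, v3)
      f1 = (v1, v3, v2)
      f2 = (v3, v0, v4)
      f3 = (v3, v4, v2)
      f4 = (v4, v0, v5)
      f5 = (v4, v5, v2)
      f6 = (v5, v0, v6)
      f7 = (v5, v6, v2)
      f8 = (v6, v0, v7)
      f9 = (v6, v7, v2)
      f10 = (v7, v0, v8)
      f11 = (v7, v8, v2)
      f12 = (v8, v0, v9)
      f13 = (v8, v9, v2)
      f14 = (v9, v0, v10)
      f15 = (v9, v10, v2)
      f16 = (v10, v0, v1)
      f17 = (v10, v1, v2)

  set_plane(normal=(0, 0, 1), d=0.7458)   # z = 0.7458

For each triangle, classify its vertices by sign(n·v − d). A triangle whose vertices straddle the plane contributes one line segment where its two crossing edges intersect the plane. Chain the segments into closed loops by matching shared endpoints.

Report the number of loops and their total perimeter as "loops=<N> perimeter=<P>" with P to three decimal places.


loops=1 perimeter=6.350

Straddling triangles (9 of 18):
  (v1,v3,v2) [--+] → (0.790116, 0.662988, 0.7458)–(1.03138, 0, 0.7458)  len=0.7055
  (v3,v4,v2) [--+] → (0.179079, 1.01572, 0.7458)–(0.790116, 0.662988, 0.7458)  len=0.7055
  (v4,v5,v2) [--+] → (-0.515691, 0.893178, 0.7458)–(0.179079, 1.01572, 0.7458)  len=0.7055
  (v5,v6,v2) [--+] → (-0.969194, 0.352733, 0.7458)–(-0.515691, 0.893178, 0.7458)  len=0.7055
  (v6,v7,v2) [--+] → (-0.969194, -0.352733, 0.7458)–(-0.969194, 0.352733, 0.7458)  len=0.7055
  (v7,v8,v2) [--+] → (-0.515691, -0.893178, 0.7458)–(-0.969194, -0.352733, 0.7458)  len=0.7055
  (v8,v9,v2) [--+] → (0.179079, -1.01572, 0.7458)–(-0.515691, -0.893178, 0.7458)  len=0.7055
  (v9,v10,v2) [--+] → (0.790116, -0.662988, 0.7458)–(0.179079, -1.01572, 0.7458)  len=0.7055
  (v10,v1,v2) [--+] → (1.03138, 0, 0.7458)–(0.790116, -0.662988, 0.7458)  len=0.7055

Chained into 1 loop(s):
  loop 1: 9 segments, perimeter = 6.3496
Total perimeter = 6.350


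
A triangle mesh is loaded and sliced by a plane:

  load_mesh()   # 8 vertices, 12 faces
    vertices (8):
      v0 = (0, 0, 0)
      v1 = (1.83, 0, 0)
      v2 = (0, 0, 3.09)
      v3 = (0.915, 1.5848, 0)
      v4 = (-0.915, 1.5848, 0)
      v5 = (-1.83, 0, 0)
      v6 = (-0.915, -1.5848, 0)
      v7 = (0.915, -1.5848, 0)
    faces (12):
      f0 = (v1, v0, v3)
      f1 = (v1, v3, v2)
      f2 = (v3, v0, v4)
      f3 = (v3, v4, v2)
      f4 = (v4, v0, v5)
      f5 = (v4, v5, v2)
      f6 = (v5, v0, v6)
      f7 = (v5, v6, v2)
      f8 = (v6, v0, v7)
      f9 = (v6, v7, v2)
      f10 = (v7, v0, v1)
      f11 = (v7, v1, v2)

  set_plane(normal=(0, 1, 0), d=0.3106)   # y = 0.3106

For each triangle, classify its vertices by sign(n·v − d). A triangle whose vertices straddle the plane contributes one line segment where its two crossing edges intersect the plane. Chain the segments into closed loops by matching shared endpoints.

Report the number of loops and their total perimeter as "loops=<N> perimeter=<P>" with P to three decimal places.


loops=1 perimeter=9.435

Straddling triangles (6 of 12):
  (v1,v0,v3) [--+] → (0.179328, 0.3106, 0)–(1.65067, 0.3106, 0)  len=1.4713
  (v1,v3,v2) [-+-] → (1.65067, 0.3106, 0)–(0.179328, 0.3106, 2.4844)  len=2.8874
  (v3,v0,v4) [+-+] → (0.179328, 0.3106, 0)–(-0.179328, 0.3106, 0)  len=0.3587
  (v3,v4,v2) [++-] → (-0.179328, 0.3106, 2.4844)–(0.179328, 0.3106, 2.4844)  len=0.3587
  (v4,v0,v5) [+--] → (-0.179328, 0.3106, 0)–(-1.65067, 0.3106, 0)  len=1.4713
  (v4,v5,v2) [+--] → (-1.65067, 0.3106, 0)–(-0.179328, 0.3106, 2.4844)  len=2.8874

Chained into 1 loop(s):
  loop 1: 6 segments, perimeter = 9.4348
Total perimeter = 9.435


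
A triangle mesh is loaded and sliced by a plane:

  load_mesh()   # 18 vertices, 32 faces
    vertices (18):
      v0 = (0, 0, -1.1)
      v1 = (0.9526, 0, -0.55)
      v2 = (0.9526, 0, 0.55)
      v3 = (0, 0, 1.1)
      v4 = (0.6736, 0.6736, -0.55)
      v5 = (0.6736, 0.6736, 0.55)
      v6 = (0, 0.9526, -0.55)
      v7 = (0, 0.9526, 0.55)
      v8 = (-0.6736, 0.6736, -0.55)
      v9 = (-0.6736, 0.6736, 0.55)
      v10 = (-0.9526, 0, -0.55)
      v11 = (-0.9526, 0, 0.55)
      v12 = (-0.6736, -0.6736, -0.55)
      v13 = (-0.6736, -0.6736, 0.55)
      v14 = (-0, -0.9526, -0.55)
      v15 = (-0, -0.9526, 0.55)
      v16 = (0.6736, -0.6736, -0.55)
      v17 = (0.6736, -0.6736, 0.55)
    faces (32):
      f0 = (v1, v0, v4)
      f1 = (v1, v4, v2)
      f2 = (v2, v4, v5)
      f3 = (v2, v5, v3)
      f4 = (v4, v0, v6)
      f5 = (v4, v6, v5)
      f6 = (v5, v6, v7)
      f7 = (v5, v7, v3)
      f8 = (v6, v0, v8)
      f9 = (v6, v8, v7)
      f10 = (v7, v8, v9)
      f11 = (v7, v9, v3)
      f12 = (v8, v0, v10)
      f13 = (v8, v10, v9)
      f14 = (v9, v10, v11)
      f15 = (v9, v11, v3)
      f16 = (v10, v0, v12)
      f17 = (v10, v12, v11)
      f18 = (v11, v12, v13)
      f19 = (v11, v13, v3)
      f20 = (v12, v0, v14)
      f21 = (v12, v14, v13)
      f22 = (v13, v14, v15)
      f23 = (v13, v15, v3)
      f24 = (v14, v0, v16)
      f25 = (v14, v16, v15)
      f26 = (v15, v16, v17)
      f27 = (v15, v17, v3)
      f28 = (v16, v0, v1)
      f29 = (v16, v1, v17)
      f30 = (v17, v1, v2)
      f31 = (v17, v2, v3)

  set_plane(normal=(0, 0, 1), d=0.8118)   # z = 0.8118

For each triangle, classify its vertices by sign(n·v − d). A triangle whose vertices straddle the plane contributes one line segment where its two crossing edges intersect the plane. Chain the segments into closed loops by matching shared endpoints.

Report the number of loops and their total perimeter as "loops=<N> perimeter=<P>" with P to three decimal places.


Straddling triangles (8 of 32):
  (v2,v5,v3) [--+] → (0.352966, 0.352966, 0.8118)–(0.499162, 0, 0.8118)  len=0.3820
  (v5,v7,v3) [--+] → (0, 0.499162, 0.8118)–(0.352966, 0.352966, 0.8118)  len=0.3820
  (v7,v9,v3) [--+] → (-0.352966, 0.352966, 0.8118)–(0, 0.499162, 0.8118)  len=0.3820
  (v9,v11,v3) [--+] → (-0.499162, 0, 0.8118)–(-0.352966, 0.352966, 0.8118)  len=0.3820
  (v11,v13,v3) [--+] → (-0.352966, -0.352966, 0.8118)–(-0.499162, 0, 0.8118)  len=0.3820
  (v13,v15,v3) [--+] → (0, -0.499162, 0.8118)–(-0.352966, -0.352966, 0.8118)  len=0.3820
  (v15,v17,v3) [--+] → (0.352966, -0.352966, 0.8118)–(0, -0.499162, 0.8118)  len=0.3820
  (v17,v2,v3) [--+] → (0.499162, 0, 0.8118)–(0.352966, -0.352966, 0.8118)  len=0.3820

Chained into 1 loop(s):
  loop 1: 8 segments, perimeter = 3.0564
Total perimeter = 3.056

loops=1 perimeter=3.056


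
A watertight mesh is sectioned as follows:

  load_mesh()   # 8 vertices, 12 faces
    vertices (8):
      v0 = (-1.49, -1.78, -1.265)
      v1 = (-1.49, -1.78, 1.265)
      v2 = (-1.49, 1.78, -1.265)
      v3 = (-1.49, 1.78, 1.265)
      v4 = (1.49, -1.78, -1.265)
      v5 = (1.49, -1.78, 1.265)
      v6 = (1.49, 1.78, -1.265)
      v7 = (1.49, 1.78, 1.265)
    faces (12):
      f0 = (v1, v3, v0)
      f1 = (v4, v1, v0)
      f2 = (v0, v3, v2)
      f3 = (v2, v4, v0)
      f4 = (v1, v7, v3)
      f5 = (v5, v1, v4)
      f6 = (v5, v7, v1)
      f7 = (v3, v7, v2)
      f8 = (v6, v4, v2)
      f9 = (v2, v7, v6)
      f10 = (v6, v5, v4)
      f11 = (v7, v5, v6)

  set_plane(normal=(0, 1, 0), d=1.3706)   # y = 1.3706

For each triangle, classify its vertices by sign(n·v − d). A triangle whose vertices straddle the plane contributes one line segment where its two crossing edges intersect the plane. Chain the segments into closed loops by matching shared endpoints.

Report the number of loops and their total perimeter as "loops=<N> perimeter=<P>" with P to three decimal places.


Straddling triangles (8 of 12):
  (v1,v3,v0) [-+-] → (-1.49, 1.3706, 1.265)–(-1.49, 1.3706, 0.97405)  len=0.2910
  (v0,v3,v2) [-++] → (-1.49, 1.3706, 0.97405)–(-1.49, 1.3706, -1.265)  len=2.2390
  (v2,v4,v0) [+--] → (-1.1473, 1.3706, -1.265)–(-1.49, 1.3706, -1.265)  len=0.3427
  (v1,v7,v3) [-++] → (1.1473, 1.3706, 1.265)–(-1.49, 1.3706, 1.265)  len=2.6373
  (v5,v7,v1) [-+-] → (1.49, 1.3706, 1.265)–(1.1473, 1.3706, 1.265)  len=0.3427
  (v6,v4,v2) [+-+] → (1.49, 1.3706, -1.265)–(-1.1473, 1.3706, -1.265)  len=2.6373
  (v6,v5,v4) [+--] → (1.49, 1.3706, -0.97405)–(1.49, 1.3706, -1.265)  len=0.2910
  (v7,v5,v6) [+-+] → (1.49, 1.3706, 1.265)–(1.49, 1.3706, -0.97405)  len=2.2390

Chained into 1 loop(s):
  loop 1: 8 segments, perimeter = 11.0200
Total perimeter = 11.020

loops=1 perimeter=11.020


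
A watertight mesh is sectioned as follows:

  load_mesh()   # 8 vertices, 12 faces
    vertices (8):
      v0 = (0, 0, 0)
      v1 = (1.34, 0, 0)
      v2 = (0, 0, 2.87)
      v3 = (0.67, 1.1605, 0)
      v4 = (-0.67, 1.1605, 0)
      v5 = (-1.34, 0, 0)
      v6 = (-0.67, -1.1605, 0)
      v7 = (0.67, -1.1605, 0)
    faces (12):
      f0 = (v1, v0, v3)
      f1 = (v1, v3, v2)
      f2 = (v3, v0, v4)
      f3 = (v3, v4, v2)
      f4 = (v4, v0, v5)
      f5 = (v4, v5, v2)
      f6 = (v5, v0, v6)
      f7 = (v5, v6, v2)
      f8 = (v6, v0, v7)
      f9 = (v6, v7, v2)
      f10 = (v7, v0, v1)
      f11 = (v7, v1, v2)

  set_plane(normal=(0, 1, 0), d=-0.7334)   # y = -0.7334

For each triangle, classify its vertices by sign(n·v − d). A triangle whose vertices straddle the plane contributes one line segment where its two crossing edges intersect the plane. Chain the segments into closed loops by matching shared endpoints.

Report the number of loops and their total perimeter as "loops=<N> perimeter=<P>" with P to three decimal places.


Straddling triangles (6 of 12):
  (v5,v0,v6) [++-] → (-0.423419, -0.7334, 0)–(-0.916581, -0.7334, 0)  len=0.4932
  (v5,v6,v2) [+-+] → (-0.916581, -0.7334, 0)–(-0.423419, -0.7334, 1.05625)  len=1.1657
  (v6,v0,v7) [-+-] → (-0.423419, -0.7334, 0)–(0.423419, -0.7334, 0)  len=0.8468
  (v6,v7,v2) [--+] → (0.423419, -0.7334, 1.05625)–(-0.423419, -0.7334, 1.05625)  len=0.8468
  (v7,v0,v1) [-++] → (0.423419, -0.7334, 0)–(0.916581, -0.7334, 0)  len=0.4932
  (v7,v1,v2) [-++] → (0.916581, -0.7334, 0)–(0.423419, -0.7334, 1.05625)  len=1.1657

Chained into 1 loop(s):
  loop 1: 6 segments, perimeter = 5.0114
Total perimeter = 5.011

loops=1 perimeter=5.011


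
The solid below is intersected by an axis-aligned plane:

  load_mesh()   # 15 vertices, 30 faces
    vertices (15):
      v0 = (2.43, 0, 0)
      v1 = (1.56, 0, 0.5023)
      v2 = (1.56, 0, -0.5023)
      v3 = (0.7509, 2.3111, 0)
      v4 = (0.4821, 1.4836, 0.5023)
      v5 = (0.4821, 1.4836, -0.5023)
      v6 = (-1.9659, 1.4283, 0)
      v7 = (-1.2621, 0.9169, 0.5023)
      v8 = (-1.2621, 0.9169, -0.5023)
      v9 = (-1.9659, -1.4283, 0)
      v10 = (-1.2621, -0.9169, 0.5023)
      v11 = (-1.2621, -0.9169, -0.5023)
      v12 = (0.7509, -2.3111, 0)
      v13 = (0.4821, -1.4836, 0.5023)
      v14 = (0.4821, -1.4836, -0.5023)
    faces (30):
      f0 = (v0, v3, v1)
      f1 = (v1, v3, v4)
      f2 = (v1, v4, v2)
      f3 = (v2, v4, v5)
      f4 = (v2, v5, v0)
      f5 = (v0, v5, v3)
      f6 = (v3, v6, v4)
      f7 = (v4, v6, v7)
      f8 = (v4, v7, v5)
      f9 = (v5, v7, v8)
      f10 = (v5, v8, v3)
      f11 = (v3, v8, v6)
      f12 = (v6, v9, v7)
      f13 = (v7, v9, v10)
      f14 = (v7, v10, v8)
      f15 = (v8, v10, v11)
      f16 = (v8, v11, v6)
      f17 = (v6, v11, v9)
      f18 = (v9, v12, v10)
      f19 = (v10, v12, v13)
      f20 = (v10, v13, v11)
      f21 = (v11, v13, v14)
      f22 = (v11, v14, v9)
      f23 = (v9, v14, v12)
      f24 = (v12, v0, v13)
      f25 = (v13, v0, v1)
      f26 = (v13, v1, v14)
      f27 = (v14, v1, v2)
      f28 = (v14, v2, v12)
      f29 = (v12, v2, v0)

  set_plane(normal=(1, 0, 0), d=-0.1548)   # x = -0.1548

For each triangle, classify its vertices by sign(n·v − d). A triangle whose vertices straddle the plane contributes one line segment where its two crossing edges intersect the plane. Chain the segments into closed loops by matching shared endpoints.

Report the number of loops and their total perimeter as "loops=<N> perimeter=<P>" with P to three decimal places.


loops=2 perimeter=5.587

Straddling triangles (12 of 30):
  (v3,v6,v4) [+-+] → (-0.1548, 2.0168, 0)–(-0.1548, 1.46921, 0.371616)  len=0.6618
  (v4,v6,v7) [+--] → (-0.1548, 1.46921, 0.371616)–(-0.1548, 1.27667, 0.5023)  len=0.2327
  (v4,v7,v5) [+-+] → (-0.1548, 1.27667, 0.5023)–(-0.1548, 1.27667, -0.135467)  len=0.6378
  (v5,v7,v8) [+--] → (-0.1548, 1.27667, -0.135467)–(-0.1548, 1.27667, -0.5023)  len=0.3668
  (v5,v8,v3) [+-+] → (-0.1548, 1.27667, -0.5023)–(-0.1548, 1.68381, -0.225998)  len=0.4920
  (v3,v8,v6) [+--] → (-0.1548, 1.68381, -0.225998)–(-0.1548, 2.0168, 0)  len=0.4024
  (v9,v12,v10) [-+-] → (-0.1548, -2.0168, 0)–(-0.1548, -1.68381, 0.225998)  len=0.4024
  (v10,v12,v13) [-++] → (-0.1548, -1.68381, 0.225998)–(-0.1548, -1.27667, 0.5023)  len=0.4920
  (v10,v13,v11) [-+-] → (-0.1548, -1.27667, 0.5023)–(-0.1548, -1.27667, 0.135467)  len=0.3668
  (v11,v13,v14) [-++] → (-0.1548, -1.27667, 0.135467)–(-0.1548, -1.27667, -0.5023)  len=0.6378
  (v11,v14,v9) [-+-] → (-0.1548, -1.27667, -0.5023)–(-0.1548, -1.46921, -0.371616)  len=0.2327
  (v9,v14,v12) [-++] → (-0.1548, -1.46921, -0.371616)–(-0.1548, -2.0168, 0)  len=0.6618

Chained into 2 loop(s):
  loop 1: 6 segments, perimeter = 2.7936
  loop 2: 6 segments, perimeter = 2.7936
Total perimeter = 5.587


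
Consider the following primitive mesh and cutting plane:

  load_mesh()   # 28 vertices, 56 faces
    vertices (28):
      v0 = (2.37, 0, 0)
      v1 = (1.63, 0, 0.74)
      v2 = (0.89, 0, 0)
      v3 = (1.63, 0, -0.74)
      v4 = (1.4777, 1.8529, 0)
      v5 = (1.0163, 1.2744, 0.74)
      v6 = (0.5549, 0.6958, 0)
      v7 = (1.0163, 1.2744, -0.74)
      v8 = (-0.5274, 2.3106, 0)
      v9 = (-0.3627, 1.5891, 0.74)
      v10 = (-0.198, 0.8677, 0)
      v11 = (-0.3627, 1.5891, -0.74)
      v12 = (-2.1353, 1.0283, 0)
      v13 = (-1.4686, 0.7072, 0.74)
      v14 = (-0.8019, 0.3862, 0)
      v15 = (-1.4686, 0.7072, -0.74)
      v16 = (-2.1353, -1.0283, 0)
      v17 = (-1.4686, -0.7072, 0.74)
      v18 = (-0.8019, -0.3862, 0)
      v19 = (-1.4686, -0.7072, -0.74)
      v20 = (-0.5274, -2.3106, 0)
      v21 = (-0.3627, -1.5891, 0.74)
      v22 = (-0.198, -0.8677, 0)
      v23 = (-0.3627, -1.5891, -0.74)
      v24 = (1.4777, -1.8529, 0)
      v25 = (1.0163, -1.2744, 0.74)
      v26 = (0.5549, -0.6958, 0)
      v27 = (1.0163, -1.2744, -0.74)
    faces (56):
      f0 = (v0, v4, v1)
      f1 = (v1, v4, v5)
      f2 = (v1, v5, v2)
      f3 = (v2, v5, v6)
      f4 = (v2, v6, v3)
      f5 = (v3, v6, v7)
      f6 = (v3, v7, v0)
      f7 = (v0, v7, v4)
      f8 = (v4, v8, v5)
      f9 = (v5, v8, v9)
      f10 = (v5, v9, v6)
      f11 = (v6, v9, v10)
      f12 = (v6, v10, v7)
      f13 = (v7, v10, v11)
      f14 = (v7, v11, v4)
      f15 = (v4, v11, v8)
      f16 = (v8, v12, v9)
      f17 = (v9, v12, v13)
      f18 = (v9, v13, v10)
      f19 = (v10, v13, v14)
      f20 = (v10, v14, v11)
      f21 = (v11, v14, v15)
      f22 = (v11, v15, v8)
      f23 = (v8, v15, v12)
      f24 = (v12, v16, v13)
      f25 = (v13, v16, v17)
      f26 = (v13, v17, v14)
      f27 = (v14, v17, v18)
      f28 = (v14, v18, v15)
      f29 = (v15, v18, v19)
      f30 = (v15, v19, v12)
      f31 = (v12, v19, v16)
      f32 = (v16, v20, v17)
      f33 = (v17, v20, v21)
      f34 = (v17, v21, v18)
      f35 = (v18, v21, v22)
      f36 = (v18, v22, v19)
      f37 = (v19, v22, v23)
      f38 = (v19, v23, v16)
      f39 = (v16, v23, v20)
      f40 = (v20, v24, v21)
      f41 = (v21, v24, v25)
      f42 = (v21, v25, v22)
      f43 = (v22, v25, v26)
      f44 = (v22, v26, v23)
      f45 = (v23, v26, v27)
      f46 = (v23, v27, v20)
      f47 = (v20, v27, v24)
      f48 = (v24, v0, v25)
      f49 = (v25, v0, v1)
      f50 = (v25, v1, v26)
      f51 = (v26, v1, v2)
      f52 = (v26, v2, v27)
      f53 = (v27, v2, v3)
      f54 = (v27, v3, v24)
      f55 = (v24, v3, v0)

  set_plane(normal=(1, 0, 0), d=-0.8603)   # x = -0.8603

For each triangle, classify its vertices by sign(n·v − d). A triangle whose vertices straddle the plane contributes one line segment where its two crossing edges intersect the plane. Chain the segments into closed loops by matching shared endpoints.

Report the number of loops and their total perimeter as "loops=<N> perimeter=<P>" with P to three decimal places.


Straddling triangles (18 of 56):
  (v8,v12,v9) [+-+] → (-0.8603, 2.04511, 0)–(-0.8603, 1.43167, 0.532269)  len=0.8122
  (v9,v12,v13) [+--] → (-0.8603, 1.43167, 0.532269)–(-0.8603, 1.19229, 0.74)  len=0.3169
  (v9,v13,v10) [+-+] → (-0.8603, 1.19229, 0.74)–(-0.8603, 0.784039, 0.385725)  len=0.5405
  (v10,v13,v14) [+-+] → (-0.8603, 0.784039, 0.385725)–(-0.8603, 0.414318, 0.0648208)  len=0.4896
  (v11,v14,v15) [++-] → (-0.8603, 0.414318, -0.0648208)–(-0.8603, 1.19229, -0.74)  len=1.0301
  (v11,v15,v8) [+-+] → (-0.8603, 1.19229, -0.74)–(-0.8603, 1.74348, -0.261736)  len=0.7298
  (v8,v15,v12) [+--] → (-0.8603, 1.74348, -0.261736)–(-0.8603, 2.04511, 0)  len=0.3994
  (v13,v17,v14) [--+] → (-0.8603, 0.290423, 0.0648208)–(-0.8603, 0.414318, 0.0648208)  len=0.1239
  (v14,v17,v18) [+-+] → (-0.8603, 0.290423, 0.0648208)–(-0.8603, -0.414318, 0.0648208)  len=0.7047
  (v14,v18,v15) [++-] → (-0.8603, -0.290423, -0.0648208)–(-0.8603, 0.414318, -0.0648208)  len=0.7047
  (v15,v18,v19) [-+-] → (-0.8603, -0.290423, -0.0648208)–(-0.8603, -0.414318, -0.0648208)  len=0.1239
  (v16,v20,v17) [-+-] → (-0.8603, -2.04511, 0)–(-0.8603, -1.74348, 0.261736)  len=0.3994
  (v17,v20,v21) [-++] → (-0.8603, -1.74348, 0.261736)–(-0.8603, -1.19229, 0.74)  len=0.7298
  (v17,v21,v18) [-++] → (-0.8603, -1.19229, 0.74)–(-0.8603, -0.414318, 0.0648208)  len=1.0301
  (v18,v22,v19) [++-] → (-0.8603, -0.784039, -0.385725)–(-0.8603, -0.414318, -0.0648208)  len=0.4896
  (v19,v22,v23) [-++] → (-0.8603, -0.784039, -0.385725)–(-0.8603, -1.19229, -0.74)  len=0.5405
  (v19,v23,v16) [-+-] → (-0.8603, -1.19229, -0.74)–(-0.8603, -1.43167, -0.532269)  len=0.3169
  (v16,v23,v20) [-++] → (-0.8603, -1.43167, -0.532269)–(-0.8603, -2.04511, 0)  len=0.8122

Chained into 1 loop(s):
  loop 1: 18 segments, perimeter = 10.2941
Total perimeter = 10.294

loops=1 perimeter=10.294


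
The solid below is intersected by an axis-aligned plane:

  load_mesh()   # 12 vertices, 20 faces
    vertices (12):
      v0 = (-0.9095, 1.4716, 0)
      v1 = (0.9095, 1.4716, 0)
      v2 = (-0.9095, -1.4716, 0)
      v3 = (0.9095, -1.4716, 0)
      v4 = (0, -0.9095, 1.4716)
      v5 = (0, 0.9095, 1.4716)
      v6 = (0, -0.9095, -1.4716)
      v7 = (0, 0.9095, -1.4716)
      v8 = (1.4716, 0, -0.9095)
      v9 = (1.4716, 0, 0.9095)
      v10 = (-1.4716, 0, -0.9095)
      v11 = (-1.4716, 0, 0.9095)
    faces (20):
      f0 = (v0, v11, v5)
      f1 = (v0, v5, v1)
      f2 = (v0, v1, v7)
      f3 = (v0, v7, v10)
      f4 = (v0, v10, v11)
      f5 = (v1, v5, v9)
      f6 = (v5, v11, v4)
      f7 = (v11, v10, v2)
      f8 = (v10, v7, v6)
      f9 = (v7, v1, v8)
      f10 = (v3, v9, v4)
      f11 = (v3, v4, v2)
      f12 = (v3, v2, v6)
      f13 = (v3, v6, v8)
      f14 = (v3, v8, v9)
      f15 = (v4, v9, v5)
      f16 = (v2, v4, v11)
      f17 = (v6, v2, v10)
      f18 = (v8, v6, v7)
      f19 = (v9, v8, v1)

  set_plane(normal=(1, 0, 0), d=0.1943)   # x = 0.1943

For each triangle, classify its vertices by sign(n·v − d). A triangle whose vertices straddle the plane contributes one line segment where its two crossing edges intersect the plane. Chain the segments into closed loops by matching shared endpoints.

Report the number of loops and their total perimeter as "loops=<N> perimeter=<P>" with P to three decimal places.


loops=1 perimeter=9.471

Straddling triangles (10 of 20):
  (v0,v5,v1) [--+] → (0.1943, 1.02958, 1.15722)–(0.1943, 1.4716, 0)  len=1.2388
  (v0,v1,v7) [-+-] → (0.1943, 1.4716, 0)–(0.1943, 1.02958, -1.15722)  len=1.2388
  (v1,v5,v9) [+-+] → (0.1943, 1.02958, 1.15722)–(0.1943, 0.789416, 1.39738)  len=0.3396
  (v7,v1,v8) [-++] → (0.1943, 1.02958, -1.15722)–(0.1943, 0.789416, -1.39738)  len=0.3396
  (v3,v9,v4) [++-] → (0.1943, -0.789416, 1.39738)–(0.1943, -1.02958, 1.15722)  len=0.3396
  (v3,v4,v2) [+--] → (0.1943, -1.02958, 1.15722)–(0.1943, -1.4716, 0)  len=1.2388
  (v3,v2,v6) [+--] → (0.1943, -1.4716, 0)–(0.1943, -1.02958, -1.15722)  len=1.2388
  (v3,v6,v8) [+-+] → (0.1943, -1.02958, -1.15722)–(0.1943, -0.789416, -1.39738)  len=0.3396
  (v4,v9,v5) [-+-] → (0.1943, -0.789416, 1.39738)–(0.1943, 0.789416, 1.39738)  len=1.5788
  (v8,v6,v7) [+--] → (0.1943, -0.789416, -1.39738)–(0.1943, 0.789416, -1.39738)  len=1.5788

Chained into 1 loop(s):
  loop 1: 10 segments, perimeter = 9.4713
Total perimeter = 9.471


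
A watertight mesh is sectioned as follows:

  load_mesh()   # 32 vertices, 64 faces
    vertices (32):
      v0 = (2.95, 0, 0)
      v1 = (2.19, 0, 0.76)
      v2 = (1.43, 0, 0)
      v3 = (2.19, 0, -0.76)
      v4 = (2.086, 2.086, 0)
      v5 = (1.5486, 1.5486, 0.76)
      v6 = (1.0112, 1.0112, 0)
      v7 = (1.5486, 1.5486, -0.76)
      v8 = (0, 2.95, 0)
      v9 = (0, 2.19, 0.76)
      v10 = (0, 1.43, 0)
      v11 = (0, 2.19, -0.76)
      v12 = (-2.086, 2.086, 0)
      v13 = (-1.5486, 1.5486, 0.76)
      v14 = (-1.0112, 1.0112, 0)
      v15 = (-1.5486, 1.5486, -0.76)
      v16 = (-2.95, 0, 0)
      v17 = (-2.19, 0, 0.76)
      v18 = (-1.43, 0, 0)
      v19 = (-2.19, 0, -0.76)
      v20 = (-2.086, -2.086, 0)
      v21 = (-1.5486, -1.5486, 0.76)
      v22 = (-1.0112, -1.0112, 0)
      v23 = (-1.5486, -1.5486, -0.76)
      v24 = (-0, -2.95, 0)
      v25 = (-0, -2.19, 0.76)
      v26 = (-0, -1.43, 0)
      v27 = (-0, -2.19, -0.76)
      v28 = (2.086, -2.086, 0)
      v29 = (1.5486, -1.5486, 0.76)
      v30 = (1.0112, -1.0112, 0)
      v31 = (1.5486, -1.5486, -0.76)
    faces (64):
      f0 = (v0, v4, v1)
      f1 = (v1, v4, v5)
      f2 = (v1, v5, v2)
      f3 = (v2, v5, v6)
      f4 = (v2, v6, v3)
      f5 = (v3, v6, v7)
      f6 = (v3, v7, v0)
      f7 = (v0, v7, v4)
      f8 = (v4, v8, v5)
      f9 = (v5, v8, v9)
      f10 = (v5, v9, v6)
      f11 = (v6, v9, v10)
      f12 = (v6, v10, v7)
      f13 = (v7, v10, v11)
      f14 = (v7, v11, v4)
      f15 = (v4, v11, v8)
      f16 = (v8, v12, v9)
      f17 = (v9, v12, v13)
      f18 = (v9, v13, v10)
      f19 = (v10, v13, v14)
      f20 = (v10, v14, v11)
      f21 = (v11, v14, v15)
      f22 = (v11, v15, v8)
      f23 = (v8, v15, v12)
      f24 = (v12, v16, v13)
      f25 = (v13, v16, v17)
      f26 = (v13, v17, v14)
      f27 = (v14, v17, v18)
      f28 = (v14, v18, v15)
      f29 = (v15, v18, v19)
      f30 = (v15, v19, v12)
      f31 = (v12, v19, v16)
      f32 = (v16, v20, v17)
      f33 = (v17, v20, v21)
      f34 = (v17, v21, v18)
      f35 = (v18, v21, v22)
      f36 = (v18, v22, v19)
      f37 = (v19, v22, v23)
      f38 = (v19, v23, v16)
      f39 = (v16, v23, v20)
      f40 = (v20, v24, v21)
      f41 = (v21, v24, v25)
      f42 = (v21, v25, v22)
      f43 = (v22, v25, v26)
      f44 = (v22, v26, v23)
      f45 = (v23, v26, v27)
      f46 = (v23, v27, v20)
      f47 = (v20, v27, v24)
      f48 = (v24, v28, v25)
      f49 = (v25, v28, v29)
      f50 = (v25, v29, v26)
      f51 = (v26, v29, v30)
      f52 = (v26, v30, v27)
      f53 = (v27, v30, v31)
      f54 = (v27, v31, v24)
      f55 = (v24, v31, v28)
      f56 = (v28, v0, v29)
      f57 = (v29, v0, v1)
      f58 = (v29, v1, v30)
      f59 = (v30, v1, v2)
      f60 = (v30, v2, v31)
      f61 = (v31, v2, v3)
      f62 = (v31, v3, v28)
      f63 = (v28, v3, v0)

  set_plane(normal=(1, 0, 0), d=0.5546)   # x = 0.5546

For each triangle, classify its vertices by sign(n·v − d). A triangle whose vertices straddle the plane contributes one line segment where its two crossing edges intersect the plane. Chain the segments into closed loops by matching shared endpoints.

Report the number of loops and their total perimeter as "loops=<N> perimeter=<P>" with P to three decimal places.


loops=2 perimeter=8.598

Straddling triangles (16 of 64):
  (v4,v8,v5) [+-+] → (0.5546, 2.72029, 0)–(0.5546, 2.44812, 0.272179)  len=0.3849
  (v5,v8,v9) [+--] → (0.5546, 2.44812, 0.272179)–(0.5546, 1.9603, 0.76)  len=0.6899
  (v5,v9,v6) [+-+] → (0.5546, 1.9603, 0.76)–(0.5546, 1.54348, 0.343172)  len=0.5895
  (v6,v9,v10) [+--] → (0.5546, 1.54348, 0.343172)–(0.5546, 1.20031, 0)  len=0.4853
  (v6,v10,v7) [+-+] → (0.5546, 1.20031, 0)–(0.5546, 1.47247, -0.272179)  len=0.3849
  (v7,v10,v11) [+--] → (0.5546, 1.47247, -0.272179)–(0.5546, 1.9603, -0.76)  len=0.6899
  (v7,v11,v4) [+-+] → (0.5546, 1.9603, -0.76)–(0.5546, 2.16235, -0.557941)  len=0.2858
  (v4,v11,v8) [+--] → (0.5546, 2.16235, -0.557941)–(0.5546, 2.72029, 0)  len=0.7890
  (v24,v28,v25) [-+-] → (0.5546, -2.72029, 0)–(0.5546, -2.16235, 0.557941)  len=0.7890
  (v25,v28,v29) [-++] → (0.5546, -2.16235, 0.557941)–(0.5546, -1.9603, 0.76)  len=0.2858
  (v25,v29,v26) [-+-] → (0.5546, -1.9603, 0.76)–(0.5546, -1.47247, 0.272179)  len=0.6899
  (v26,v29,v30) [-++] → (0.5546, -1.47247, 0.272179)–(0.5546, -1.20031, 0)  len=0.3849
  (v26,v30,v27) [-+-] → (0.5546, -1.20031, 0)–(0.5546, -1.54348, -0.343172)  len=0.4853
  (v27,v30,v31) [-++] → (0.5546, -1.54348, -0.343172)–(0.5546, -1.9603, -0.76)  len=0.5895
  (v27,v31,v24) [-+-] → (0.5546, -1.9603, -0.76)–(0.5546, -2.44812, -0.272179)  len=0.6899
  (v24,v31,v28) [-++] → (0.5546, -2.44812, -0.272179)–(0.5546, -2.72029, 0)  len=0.3849

Chained into 2 loop(s):
  loop 1: 8 segments, perimeter = 4.2992
  loop 2: 8 segments, perimeter = 4.2992
Total perimeter = 8.598


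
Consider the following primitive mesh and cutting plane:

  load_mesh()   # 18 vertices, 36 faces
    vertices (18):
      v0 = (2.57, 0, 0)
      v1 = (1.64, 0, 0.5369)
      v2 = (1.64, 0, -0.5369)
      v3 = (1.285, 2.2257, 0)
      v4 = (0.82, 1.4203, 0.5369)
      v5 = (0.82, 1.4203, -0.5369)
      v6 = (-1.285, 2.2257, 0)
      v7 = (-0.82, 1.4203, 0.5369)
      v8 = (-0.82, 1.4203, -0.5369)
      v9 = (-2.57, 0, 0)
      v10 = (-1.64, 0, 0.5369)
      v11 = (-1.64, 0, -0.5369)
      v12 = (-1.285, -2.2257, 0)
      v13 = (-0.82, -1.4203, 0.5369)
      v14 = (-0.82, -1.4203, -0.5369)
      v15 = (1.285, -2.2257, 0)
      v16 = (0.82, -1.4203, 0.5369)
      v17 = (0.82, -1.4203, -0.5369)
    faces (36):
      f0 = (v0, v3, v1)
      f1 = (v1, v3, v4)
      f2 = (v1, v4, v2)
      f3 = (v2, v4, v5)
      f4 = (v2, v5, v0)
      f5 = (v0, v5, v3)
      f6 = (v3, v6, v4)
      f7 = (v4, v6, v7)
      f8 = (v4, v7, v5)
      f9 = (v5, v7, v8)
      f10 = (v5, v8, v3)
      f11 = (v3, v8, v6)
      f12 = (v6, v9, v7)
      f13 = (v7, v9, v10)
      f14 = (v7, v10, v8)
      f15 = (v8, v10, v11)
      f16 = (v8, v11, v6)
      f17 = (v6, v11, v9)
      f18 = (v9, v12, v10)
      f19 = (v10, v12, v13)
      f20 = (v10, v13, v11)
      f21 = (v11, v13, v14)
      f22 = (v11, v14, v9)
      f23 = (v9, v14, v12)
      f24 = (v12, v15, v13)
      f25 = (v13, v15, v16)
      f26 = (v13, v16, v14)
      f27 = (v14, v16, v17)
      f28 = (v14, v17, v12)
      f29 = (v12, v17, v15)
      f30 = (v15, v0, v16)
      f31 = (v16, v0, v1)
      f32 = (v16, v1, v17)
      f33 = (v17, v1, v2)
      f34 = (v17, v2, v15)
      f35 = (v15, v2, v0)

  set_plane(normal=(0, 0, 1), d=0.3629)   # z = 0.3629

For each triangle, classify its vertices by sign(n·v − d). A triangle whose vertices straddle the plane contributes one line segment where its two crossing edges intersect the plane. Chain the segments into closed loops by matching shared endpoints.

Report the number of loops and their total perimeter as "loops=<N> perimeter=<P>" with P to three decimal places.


loops=2 perimeter=21.489

Straddling triangles (24 of 36):
  (v0,v3,v1) [--+] → (1.52495, 0.721311, 0.3629)–(1.9414, 0, 0.3629)  len=0.8329
  (v1,v3,v4) [+-+] → (1.52495, 0.721311, 0.3629)–(0.970698, 1.68132, 0.3629)  len=1.1085
  (v1,v4,v2) [++-] → (0.952874, 1.19015, 0.3629)–(1.64, 0, 0.3629)  len=1.3743
  (v2,v4,v5) [-+-] → (0.952874, 1.19015, 0.3629)–(0.82, 1.4203, 0.3629)  len=0.2658
  (v3,v6,v4) [--+] → (0.137806, 1.68132, 0.3629)–(0.970698, 1.68132, 0.3629)  len=0.8329
  (v4,v6,v7) [+-+] → (0.137806, 1.68132, 0.3629)–(-0.970698, 1.68132, 0.3629)  len=1.1085
  (v4,v7,v5) [++-] → (-0.554252, 1.4203, 0.3629)–(0.82, 1.4203, 0.3629)  len=1.3743
  (v5,v7,v8) [-+-] → (-0.554252, 1.4203, 0.3629)–(-0.82, 1.4203, 0.3629)  len=0.2657
  (v6,v9,v7) [--+] → (-1.38714, 0.960005, 0.3629)–(-0.970698, 1.68132, 0.3629)  len=0.8329
  (v7,v9,v10) [+-+] → (-1.38714, 0.960005, 0.3629)–(-1.9414, 0, 0.3629)  len=1.1085
  (v7,v10,v8) [++-] → (-1.50713, 0.230147, 0.3629)–(-0.82, 1.4203, 0.3629)  len=1.3743
  (v8,v10,v11) [-+-] → (-1.50713, 0.230147, 0.3629)–(-1.64, 0, 0.3629)  len=0.2658
  (v9,v12,v10) [--+] → (-1.52495, -0.721311, 0.3629)–(-1.9414, 0, 0.3629)  len=0.8329
  (v10,v12,v13) [+-+] → (-1.52495, -0.721311, 0.3629)–(-0.970698, -1.68132, 0.3629)  len=1.1085
  (v10,v13,v11) [++-] → (-0.952874, -1.19015, 0.3629)–(-1.64, 0, 0.3629)  len=1.3743
  (v11,v13,v14) [-+-] → (-0.952874, -1.19015, 0.3629)–(-0.82, -1.4203, 0.3629)  len=0.2658
  (v12,v15,v13) [--+] → (-0.137806, -1.68132, 0.3629)–(-0.970698, -1.68132, 0.3629)  len=0.8329
  (v13,v15,v16) [+-+] → (-0.137806, -1.68132, 0.3629)–(0.970698, -1.68132, 0.3629)  len=1.1085
  (v13,v16,v14) [++-] → (0.554252, -1.4203, 0.3629)–(-0.82, -1.4203, 0.3629)  len=1.3743
  (v14,v16,v17) [-+-] → (0.554252, -1.4203, 0.3629)–(0.82, -1.4203, 0.3629)  len=0.2657
  (v15,v0,v16) [--+] → (1.38714, -0.960005, 0.3629)–(0.970698, -1.68132, 0.3629)  len=0.8329
  (v16,v0,v1) [+-+] → (1.38714, -0.960005, 0.3629)–(1.9414, 0, 0.3629)  len=1.1085
  (v16,v1,v17) [++-] → (1.50713, -0.230147, 0.3629)–(0.82, -1.4203, 0.3629)  len=1.3743
  (v17,v1,v2) [-+-] → (1.50713, -0.230147, 0.3629)–(1.64, 0, 0.3629)  len=0.2658

Chained into 2 loop(s):
  loop 1: 12 segments, perimeter = 11.6484
  loop 2: 12 segments, perimeter = 9.8401
Total perimeter = 21.489
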